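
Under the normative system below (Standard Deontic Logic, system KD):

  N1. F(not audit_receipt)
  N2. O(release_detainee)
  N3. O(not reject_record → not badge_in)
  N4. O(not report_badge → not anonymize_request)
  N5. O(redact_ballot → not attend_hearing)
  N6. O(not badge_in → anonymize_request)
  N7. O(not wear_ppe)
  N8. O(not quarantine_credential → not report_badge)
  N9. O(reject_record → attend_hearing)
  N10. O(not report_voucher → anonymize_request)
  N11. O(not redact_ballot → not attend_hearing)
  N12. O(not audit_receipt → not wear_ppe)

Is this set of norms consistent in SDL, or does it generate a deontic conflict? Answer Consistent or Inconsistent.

Consistent

Premise 12 is O(not audit_receipt → not wear_ppe); even if O(not wear_ppe) held, inferring O(not audit_receipt) would be affirming the consequent — invalid.
So O(not audit_receipt) is not derivable, and the apparent clash with O(audit_receipt) does not arise.
A world satisfying every obligation exists (e.g. anonymize_request=true, attend_hearing=false, audit_receipt=true, badge_in=false, quarantine_credential=true, redact_ballot=false, reject_record=false, release_detainee=true, report_badge=true, report_voucher=false, wear_ppe=false); no atom is both obligatory and forbidden, so the set is consistent.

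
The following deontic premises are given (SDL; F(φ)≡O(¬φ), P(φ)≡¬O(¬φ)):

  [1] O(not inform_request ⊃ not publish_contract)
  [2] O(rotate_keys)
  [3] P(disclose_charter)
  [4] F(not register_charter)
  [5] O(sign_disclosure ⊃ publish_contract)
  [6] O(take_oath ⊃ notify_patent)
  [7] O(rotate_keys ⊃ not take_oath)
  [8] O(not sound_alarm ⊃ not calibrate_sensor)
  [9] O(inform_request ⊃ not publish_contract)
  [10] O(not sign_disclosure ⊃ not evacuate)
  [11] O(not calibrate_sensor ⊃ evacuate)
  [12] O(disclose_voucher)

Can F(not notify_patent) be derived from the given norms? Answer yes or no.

Premise 6 is O(take_oath ⊃ notify_patent), but O(take_oath) is not derivable from the premises, so it does not yield O(notify_patent).
No other premise forces O(notify_patent). An ideal world satisfying every premise can still have not notify_patent true, so F(not notify_patent) is not derivable.

No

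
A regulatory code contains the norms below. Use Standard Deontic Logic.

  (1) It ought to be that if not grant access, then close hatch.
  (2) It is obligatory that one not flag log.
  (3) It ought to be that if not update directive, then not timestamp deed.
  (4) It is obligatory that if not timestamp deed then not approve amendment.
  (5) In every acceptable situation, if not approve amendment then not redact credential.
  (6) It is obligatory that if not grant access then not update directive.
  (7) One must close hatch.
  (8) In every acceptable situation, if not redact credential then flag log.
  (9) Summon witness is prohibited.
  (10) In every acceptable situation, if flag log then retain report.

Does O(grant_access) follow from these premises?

Premise 2 states O(¬flag_log) outright.
The contrapositive of premise 8 (O(¬redact_credential → flag_log)) is O(¬flag_log → redact_credential), and O(¬flag_log) is already established, so O(redact_credential).
Premise 5, O(¬approve_amendment → ¬redact_credential), contraposes to O(redact_credential → approve_amendment); with O(redact_credential) we get O(approve_amendment).
Premise 4, O(¬timestamp_deed → ¬approve_amendment), contraposes to O(approve_amendment → timestamp_deed); with O(approve_amendment) we get O(timestamp_deed).
The contrapositive of premise 3 (O(¬update_directive → ¬timestamp_deed)) is O(timestamp_deed → update_directive), and O(timestamp_deed) is already established, so O(update_directive).
Premise 6 is O(¬grant_access → ¬update_directive); contrapositively O(update_directive → grant_access). Since O(update_directive) holds, K gives O(grant_access).
Premises 1, 7, 9, 10 do not contribute to this derivation.
So O(grant_access) follows.

Yes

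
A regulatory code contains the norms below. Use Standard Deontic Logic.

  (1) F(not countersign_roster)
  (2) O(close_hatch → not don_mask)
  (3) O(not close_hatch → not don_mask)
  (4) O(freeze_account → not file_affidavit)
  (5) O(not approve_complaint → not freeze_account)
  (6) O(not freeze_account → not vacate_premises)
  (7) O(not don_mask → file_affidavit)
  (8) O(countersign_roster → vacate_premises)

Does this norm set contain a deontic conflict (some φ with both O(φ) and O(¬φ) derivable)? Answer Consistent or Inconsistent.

Inconsistent

Premises 2 and 3 are O(close_hatch → not don_mask) and O(not close_hatch → not don_mask); every ideal world satisfies close_hatch or not close_hatch, so in either case not don_mask holds — hence O(not don_mask).
With premise 7, O(not don_mask → file_affidavit), the K-axiom yields O(file_affidavit).
The contrapositive of premise 4 (O(freeze_account → not file_affidavit)) is O(file_affidavit → not freeze_account), and O(file_affidavit) is already established, so O(not freeze_account).
Applying K to premise 6 (O(not freeze_account → not vacate_premises)) and O(not freeze_account) yields O(not vacate_premises).
Premise 8, O(countersign_roster → vacate_premises), contraposes to O(not vacate_premises → not countersign_roster); with O(not vacate_premises) we get O(not countersign_roster).
But premise 1, F(not countersign_roster), means O(countersign_roster).
We now have both O(not countersign_roster) and O(countersign_roster) — countersign_roster is simultaneously obligatory and forbidden, violating the D-axiom.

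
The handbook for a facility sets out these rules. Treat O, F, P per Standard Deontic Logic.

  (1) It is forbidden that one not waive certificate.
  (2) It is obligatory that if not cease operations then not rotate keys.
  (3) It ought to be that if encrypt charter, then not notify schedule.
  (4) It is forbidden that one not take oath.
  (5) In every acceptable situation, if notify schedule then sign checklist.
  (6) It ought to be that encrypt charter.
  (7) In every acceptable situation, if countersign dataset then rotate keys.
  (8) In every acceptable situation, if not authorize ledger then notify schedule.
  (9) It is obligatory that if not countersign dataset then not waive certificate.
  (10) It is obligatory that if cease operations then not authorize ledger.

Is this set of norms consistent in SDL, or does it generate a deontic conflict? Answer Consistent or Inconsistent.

Premise 6 states O(encrypt_charter) outright.
Applying K to premise 3 (O(encrypt_charter → ¬notify_schedule)) and O(encrypt_charter) yields O(¬notify_schedule).
Premise 8, O(¬authorize_ledger → notify_schedule), contraposes to O(¬notify_schedule → authorize_ledger); with O(¬notify_schedule) we get O(authorize_ledger).
The contrapositive of premise 10 (O(cease_operations → ¬authorize_ledger)) is O(authorize_ledger → ¬cease_operations), and O(authorize_ledger) is already established, so O(¬cease_operations).
From O(¬cease_operations) and premise 2, O(¬cease_operations → ¬rotate_keys), we obtain O(¬rotate_keys).
Premise 7 is O(countersign_dataset → rotate_keys); contrapositively O(¬rotate_keys → ¬countersign_dataset). Since O(¬rotate_keys) holds, K gives O(¬countersign_dataset).
Premise 9 is O(¬countersign_dataset → ¬waive_certificate); since O(¬countersign_dataset), deontic closure gives O(¬waive_certificate).
But premise 1, F(¬waive_certificate), means O(waive_certificate).
We now have both O(¬waive_certificate) and O(waive_certificate) — waive_certificate is simultaneously obligatory and forbidden, violating the D-axiom.

Inconsistent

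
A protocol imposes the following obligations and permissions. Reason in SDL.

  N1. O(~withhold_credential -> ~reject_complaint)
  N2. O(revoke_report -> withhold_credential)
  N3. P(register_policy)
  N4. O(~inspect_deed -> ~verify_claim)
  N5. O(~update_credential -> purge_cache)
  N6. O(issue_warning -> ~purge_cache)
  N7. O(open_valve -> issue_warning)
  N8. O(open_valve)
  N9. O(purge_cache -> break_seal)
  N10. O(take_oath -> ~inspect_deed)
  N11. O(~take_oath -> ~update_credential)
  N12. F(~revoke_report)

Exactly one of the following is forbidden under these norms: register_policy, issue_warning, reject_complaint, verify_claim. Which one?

From premise 8 we have O(open_valve).
From O(open_valve) and premise 7, O(open_valve -> issue_warning), we obtain O(issue_warning).
With premise 6, O(issue_warning -> ~purge_cache), the K-axiom yields O(~purge_cache).
The contrapositive of premise 5 (O(~update_credential -> purge_cache)) is O(~purge_cache -> update_credential), and O(~purge_cache) is already established, so O(update_credential).
Premise 11, O(~take_oath -> ~update_credential), contraposes to O(update_credential -> take_oath); with O(update_credential) we get O(take_oath).
With premise 10, O(take_oath -> ~inspect_deed), the K-axiom yields O(~inspect_deed).
Applying K to premise 4 (O(~inspect_deed -> ~verify_claim)) and O(~inspect_deed) yields O(~verify_claim).
So O(~verify_claim) holds, i.e. verify_claim is forbidden. None of the other listed options is forbidden under the premises.

verify_claim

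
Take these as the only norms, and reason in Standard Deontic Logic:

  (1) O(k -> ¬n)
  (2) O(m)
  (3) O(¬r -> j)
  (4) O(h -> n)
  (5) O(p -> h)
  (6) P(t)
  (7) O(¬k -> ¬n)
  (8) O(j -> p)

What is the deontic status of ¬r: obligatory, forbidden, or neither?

Premises 7 and 1 cover both cases: O(¬k -> ¬n) and O(k -> ¬n). Since ¬k ∨ k is a tautology, O(¬n) follows.
The contrapositive of premise 4 (O(h -> n)) is O(¬n -> ¬h), and O(¬n) is already established, so O(¬h).
The contrapositive of premise 5 (O(p -> h)) is O(¬h -> ¬p), and O(¬h) is already established, so O(¬p).
Premise 8, O(j -> p), contraposes to O(¬p -> ¬j); with O(¬p) we get O(¬j).
The contrapositive of premise 3 (O(¬r -> j)) is O(¬j -> r), and O(¬j) is already established, so O(r).
Premises 2, 6 do not contribute to this derivation.
Thus O(r), which is F(¬r): ¬r is forbidden.

Forbidden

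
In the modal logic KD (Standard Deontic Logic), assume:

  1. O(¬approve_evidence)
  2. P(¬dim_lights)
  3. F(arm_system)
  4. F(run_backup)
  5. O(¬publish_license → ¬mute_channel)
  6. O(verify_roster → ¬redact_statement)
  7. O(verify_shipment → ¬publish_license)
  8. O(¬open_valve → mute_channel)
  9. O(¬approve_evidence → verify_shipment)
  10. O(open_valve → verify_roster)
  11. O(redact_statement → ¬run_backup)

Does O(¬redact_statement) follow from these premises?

Yes

Premise 1 gives O(¬approve_evidence).
With premise 9, O(¬approve_evidence → verify_shipment), the K-axiom yields O(verify_shipment).
From O(verify_shipment) and premise 7, O(verify_shipment → ¬publish_license), we obtain O(¬publish_license).
From O(¬publish_license) and premise 5, O(¬publish_license → ¬mute_channel), we obtain O(¬mute_channel).
Premise 8 is O(¬open_valve → mute_channel); contrapositively O(¬mute_channel → open_valve). Since O(¬mute_channel) holds, K gives O(open_valve).
Applying K to premise 10 (O(open_valve → verify_roster)) and O(open_valve) yields O(verify_roster).
Premise 6 is O(verify_roster → ¬redact_statement); since O(verify_roster), deontic closure gives O(¬redact_statement).
Premises 2, 3, 4, 11 do not contribute to this derivation.
So O(¬redact_statement) follows.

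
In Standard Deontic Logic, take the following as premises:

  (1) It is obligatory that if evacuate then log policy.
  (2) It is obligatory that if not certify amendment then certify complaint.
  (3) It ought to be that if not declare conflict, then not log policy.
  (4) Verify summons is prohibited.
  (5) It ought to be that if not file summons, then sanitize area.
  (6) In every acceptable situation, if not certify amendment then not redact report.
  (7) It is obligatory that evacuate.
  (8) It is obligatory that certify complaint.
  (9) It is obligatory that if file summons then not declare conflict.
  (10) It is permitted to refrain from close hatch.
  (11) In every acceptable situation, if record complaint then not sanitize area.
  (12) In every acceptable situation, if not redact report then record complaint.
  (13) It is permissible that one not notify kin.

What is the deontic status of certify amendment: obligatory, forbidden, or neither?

Obligatory

Premise 7 states O(evacuate) outright.
Applying K to premise 1 (O(evacuate → log_policy)) and O(evacuate) yields O(log_policy).
The contrapositive of premise 3 (O(¬declare_conflict → ¬log_policy)) is O(log_policy → declare_conflict), and O(log_policy) is already established, so O(declare_conflict).
Premise 9, O(file_summons → ¬declare_conflict), contraposes to O(declare_conflict → ¬file_summons); with O(declare_conflict) we get O(¬file_summons).
Premise 5 is O(¬file_summons → sanitize_area); since O(¬file_summons), deontic closure gives O(sanitize_area).
Premise 11 is O(record_complaint → ¬sanitize_area); contrapositively O(sanitize_area → ¬record_complaint). Since O(sanitize_area) holds, K gives O(¬record_complaint).
Premise 12, O(¬redact_report → record_complaint), contraposes to O(¬record_complaint → redact_report); with O(¬record_complaint) we get O(redact_report).
Premise 6 is O(¬certify_amendment → ¬redact_report); contrapositively O(redact_report → certify_amendment). Since O(redact_report) holds, K gives O(certify_amendment).
Premises 2, 4, 8, 10, 13 do not contribute to this derivation.
Hence certify_amendment is obligatory.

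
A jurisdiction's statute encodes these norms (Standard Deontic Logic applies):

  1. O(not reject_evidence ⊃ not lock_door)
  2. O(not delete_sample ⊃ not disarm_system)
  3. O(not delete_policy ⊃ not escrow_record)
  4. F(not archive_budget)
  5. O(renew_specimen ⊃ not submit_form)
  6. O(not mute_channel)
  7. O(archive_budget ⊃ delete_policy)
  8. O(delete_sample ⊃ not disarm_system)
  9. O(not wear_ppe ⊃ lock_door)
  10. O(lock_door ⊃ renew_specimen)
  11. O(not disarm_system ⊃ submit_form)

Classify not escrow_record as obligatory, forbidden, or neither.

Neither

Premise 3 is O(not delete_policy ⊃ not escrow_record), but O(not delete_policy) is not derivable from the premises, so it does not yield O(not escrow_record).
No premise or chain of K-axiom applications forces O(not escrow_record), and none forces O(escrow_record). So not escrow_record is neither obligatory nor forbidden under these norms.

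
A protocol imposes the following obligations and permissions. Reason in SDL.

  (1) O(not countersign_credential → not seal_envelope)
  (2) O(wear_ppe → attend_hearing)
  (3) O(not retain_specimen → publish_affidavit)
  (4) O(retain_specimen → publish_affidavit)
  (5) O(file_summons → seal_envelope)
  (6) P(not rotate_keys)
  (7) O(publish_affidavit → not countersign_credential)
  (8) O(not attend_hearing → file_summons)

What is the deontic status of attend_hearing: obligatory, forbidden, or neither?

Premises 4 and 3 cover both cases: O(retain_specimen → publish_affidavit) and O(not retain_specimen → publish_affidavit). Since retain_specimen ∨ not retain_specimen is a tautology, O(publish_affidavit) follows.
Applying K to premise 7 (O(publish_affidavit → not countersign_credential)) and O(publish_affidavit) yields O(not countersign_credential).
Applying K to premise 1 (O(not countersign_credential → not seal_envelope)) and O(not countersign_credential) yields O(not seal_envelope).
The contrapositive of premise 5 (O(file_summons → seal_envelope)) is O(not seal_envelope → not file_summons), and O(not seal_envelope) is already established, so O(not file_summons).
The contrapositive of premise 8 (O(not attend_hearing → file_summons)) is O(not file_summons → attend_hearing), and O(not file_summons) is already established, so O(attend_hearing).
Premises 2, 6 do not contribute to this derivation.
Hence attend_hearing is obligatory.

Obligatory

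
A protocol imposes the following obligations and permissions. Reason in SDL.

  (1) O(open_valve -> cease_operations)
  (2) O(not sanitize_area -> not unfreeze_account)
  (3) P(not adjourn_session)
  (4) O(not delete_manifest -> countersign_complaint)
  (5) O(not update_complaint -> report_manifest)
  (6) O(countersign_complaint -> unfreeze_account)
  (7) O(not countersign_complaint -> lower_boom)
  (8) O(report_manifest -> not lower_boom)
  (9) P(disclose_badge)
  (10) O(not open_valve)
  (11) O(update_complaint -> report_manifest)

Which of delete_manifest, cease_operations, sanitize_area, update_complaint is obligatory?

sanitize_area

Premises 11 and 5 cover both cases: O(update_complaint -> report_manifest) and O(not update_complaint -> report_manifest). Since update_complaint ∨ not update_complaint is a tautology, O(report_manifest) follows.
With premise 8, O(report_manifest -> not lower_boom), the K-axiom yields O(not lower_boom).
Premise 7 is O(not countersign_complaint -> lower_boom); contrapositively O(not lower_boom -> countersign_complaint). Since O(not lower_boom) holds, K gives O(countersign_complaint).
Applying K to premise 6 (O(countersign_complaint -> unfreeze_account)) and O(countersign_complaint) yields O(unfreeze_account).
The contrapositive of premise 2 (O(not sanitize_area -> not unfreeze_account)) is O(unfreeze_account -> sanitize_area), and O(unfreeze_account) is already established, so O(sanitize_area).
So O(sanitize_area) holds — sanitize_area is obligatory. None of the other listed options is made obligatory by any chain of premises.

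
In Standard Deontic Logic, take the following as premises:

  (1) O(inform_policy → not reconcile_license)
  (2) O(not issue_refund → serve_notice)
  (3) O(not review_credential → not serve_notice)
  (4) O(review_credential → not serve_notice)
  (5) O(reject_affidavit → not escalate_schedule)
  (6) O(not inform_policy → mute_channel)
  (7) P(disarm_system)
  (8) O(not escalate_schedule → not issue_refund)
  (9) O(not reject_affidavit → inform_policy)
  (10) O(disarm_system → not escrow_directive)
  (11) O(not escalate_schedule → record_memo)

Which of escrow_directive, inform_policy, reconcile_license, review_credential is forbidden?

Premises 3 and 4 are O(not review_credential → not serve_notice) and O(review_credential → not serve_notice); every ideal world satisfies not review_credential or review_credential, so in either case not serve_notice holds — hence O(not serve_notice).
Premise 2 is O(not issue_refund → serve_notice); contrapositively O(not serve_notice → issue_refund). Since O(not serve_notice) holds, K gives O(issue_refund).
Premise 8, O(not escalate_schedule → not issue_refund), contraposes to O(issue_refund → escalate_schedule); with O(issue_refund) we get O(escalate_schedule).
Premise 5 is O(reject_affidavit → not escalate_schedule); contrapositively O(escalate_schedule → not reject_affidavit). Since O(escalate_schedule) holds, K gives O(not reject_affidavit).
With premise 9, O(not reject_affidavit → inform_policy), the K-axiom yields O(inform_policy).
Premise 1 is O(inform_policy → not reconcile_license); since O(inform_policy), deontic closure gives O(not reconcile_license).
So O(not reconcile_license) holds, i.e. reconcile_license is forbidden. None of the other listed options is forbidden under the premises.

reconcile_license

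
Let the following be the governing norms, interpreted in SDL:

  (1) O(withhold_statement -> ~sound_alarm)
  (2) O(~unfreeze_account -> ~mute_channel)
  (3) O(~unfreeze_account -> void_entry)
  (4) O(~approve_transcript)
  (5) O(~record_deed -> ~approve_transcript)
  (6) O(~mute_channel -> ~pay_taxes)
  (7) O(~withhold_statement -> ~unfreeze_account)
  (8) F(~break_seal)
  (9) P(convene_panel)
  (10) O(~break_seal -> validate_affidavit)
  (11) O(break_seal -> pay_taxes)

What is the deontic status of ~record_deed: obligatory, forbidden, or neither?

Premise 5 is O(~record_deed -> ~approve_transcript); even if O(~approve_transcript) held, inferring O(~record_deed) would be affirming the consequent — invalid.
No premise or chain of K-axiom applications forces O(~record_deed), and none forces O(record_deed). So ~record_deed is neither obligatory nor forbidden under these norms.

Neither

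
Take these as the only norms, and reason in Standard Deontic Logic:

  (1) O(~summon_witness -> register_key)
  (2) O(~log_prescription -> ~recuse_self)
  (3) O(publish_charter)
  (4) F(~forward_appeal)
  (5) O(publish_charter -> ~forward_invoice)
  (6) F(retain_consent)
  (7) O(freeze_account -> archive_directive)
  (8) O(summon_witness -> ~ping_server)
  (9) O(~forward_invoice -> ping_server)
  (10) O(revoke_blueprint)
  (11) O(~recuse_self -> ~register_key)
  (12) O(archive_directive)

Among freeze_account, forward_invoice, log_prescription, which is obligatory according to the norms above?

log_prescription

From premise 3 we have O(publish_charter).
Applying K to premise 5 (O(publish_charter -> ~forward_invoice)) and O(publish_charter) yields O(~forward_invoice).
From O(~forward_invoice) and premise 9, O(~forward_invoice -> ping_server), we obtain O(ping_server).
Premise 8, O(summon_witness -> ~ping_server), contraposes to O(ping_server -> ~summon_witness); with O(ping_server) we get O(~summon_witness).
Applying K to premise 1 (O(~summon_witness -> register_key)) and O(~summon_witness) yields O(register_key).
Premise 11 is O(~recuse_self -> ~register_key); contrapositively O(register_key -> recuse_self). Since O(register_key) holds, K gives O(recuse_self).
Premise 2, O(~log_prescription -> ~recuse_self), contraposes to O(recuse_self -> log_prescription); with O(recuse_self) we get O(log_prescription).
So O(log_prescription) holds — log_prescription is obligatory. None of the other listed options is made obligatory by any chain of premises.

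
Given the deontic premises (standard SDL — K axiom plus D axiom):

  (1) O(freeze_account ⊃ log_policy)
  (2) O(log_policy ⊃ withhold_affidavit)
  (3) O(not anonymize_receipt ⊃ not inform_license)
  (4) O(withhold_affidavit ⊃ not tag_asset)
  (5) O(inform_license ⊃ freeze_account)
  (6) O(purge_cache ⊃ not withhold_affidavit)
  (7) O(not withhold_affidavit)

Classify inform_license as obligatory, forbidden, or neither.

Forbidden

Premise 7 states O(not withhold_affidavit) outright.
Premise 2, O(log_policy ⊃ withhold_affidavit), contraposes to O(not withhold_affidavit ⊃ not log_policy); with O(not withhold_affidavit) we get O(not log_policy).
Premise 1 is O(freeze_account ⊃ log_policy); contrapositively O(not log_policy ⊃ not freeze_account). Since O(not log_policy) holds, K gives O(not freeze_account).
Premise 5 is O(inform_license ⊃ freeze_account); contrapositively O(not freeze_account ⊃ not inform_license). Since O(not freeze_account) holds, K gives O(not inform_license).
Premises 3, 4, 6 do not contribute to this derivation.
Thus O(not inform_license), which is F(inform_license): inform_license is forbidden.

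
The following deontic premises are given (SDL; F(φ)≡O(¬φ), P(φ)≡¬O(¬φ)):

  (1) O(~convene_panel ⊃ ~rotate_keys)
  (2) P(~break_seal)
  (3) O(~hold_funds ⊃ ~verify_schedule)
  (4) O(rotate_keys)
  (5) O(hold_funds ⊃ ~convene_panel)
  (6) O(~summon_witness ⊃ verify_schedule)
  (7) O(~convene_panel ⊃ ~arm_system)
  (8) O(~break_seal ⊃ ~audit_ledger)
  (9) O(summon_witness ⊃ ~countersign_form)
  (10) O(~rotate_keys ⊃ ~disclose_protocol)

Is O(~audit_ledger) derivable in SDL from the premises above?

Premise 8 is O(~break_seal ⊃ ~audit_ledger), but O(~break_seal) is not derivable from the premises (the permission P(~break_seal) asserts only ~O(break_seal), not O(~break_seal)), so it does not yield O(~audit_ledger).
No other premise forces O(~audit_ledger). An ideal world satisfying every premise can still have ~audit_ledger false, so O(~audit_ledger) is not derivable.

No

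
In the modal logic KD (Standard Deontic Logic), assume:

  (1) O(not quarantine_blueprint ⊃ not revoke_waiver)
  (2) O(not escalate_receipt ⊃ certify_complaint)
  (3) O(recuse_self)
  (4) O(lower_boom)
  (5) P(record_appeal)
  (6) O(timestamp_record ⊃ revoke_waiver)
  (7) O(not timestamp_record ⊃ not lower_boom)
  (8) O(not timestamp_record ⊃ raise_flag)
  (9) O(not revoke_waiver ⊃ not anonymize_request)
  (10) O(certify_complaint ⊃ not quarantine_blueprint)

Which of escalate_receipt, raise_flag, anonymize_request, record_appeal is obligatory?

escalate_receipt

Premise 4 states O(lower_boom) outright.
Premise 7 is O(not timestamp_record ⊃ not lower_boom); contrapositively O(lower_boom ⊃ timestamp_record). Since O(lower_boom) holds, K gives O(timestamp_record).
Premise 6 is O(timestamp_record ⊃ revoke_waiver); since O(timestamp_record), deontic closure gives O(revoke_waiver).
The contrapositive of premise 1 (O(not quarantine_blueprint ⊃ not revoke_waiver)) is O(revoke_waiver ⊃ quarantine_blueprint), and O(revoke_waiver) is already established, so O(quarantine_blueprint).
Premise 10 is O(certify_complaint ⊃ not quarantine_blueprint); contrapositively O(quarantine_blueprint ⊃ not certify_complaint). Since O(quarantine_blueprint) holds, K gives O(not certify_complaint).
The contrapositive of premise 2 (O(not escalate_receipt ⊃ certify_complaint)) is O(not certify_complaint ⊃ escalate_receipt), and O(not certify_complaint) is already established, so O(escalate_receipt).
So O(escalate_receipt) holds — escalate_receipt is obligatory. None of the other listed options is made obligatory by any chain of premises.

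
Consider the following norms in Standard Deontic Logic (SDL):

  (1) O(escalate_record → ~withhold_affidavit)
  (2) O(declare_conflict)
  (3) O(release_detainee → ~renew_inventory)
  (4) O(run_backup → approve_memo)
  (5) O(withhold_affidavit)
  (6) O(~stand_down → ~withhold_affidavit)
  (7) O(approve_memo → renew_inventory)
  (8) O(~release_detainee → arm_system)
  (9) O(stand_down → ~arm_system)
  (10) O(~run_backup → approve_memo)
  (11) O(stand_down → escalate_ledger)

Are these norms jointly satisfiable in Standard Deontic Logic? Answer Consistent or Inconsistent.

Inconsistent

By case analysis on run_backup: premise 4 gives O(run_backup → approve_memo) and premise 10 gives O(~run_backup → approve_memo), so O(approve_memo) either way.
Premise 7 is O(approve_memo → renew_inventory); since O(approve_memo), deontic closure gives O(renew_inventory).
Premise 3, O(release_detainee → ~renew_inventory), contraposes to O(renew_inventory → ~release_detainee); with O(renew_inventory) we get O(~release_detainee).
Applying K to premise 8 (O(~release_detainee → arm_system)) and O(~release_detainee) yields O(arm_system).
The contrapositive of premise 9 (O(stand_down → ~arm_system)) is O(arm_system → ~stand_down), and O(arm_system) is already established, so O(~stand_down).
Premise 6 is O(~stand_down → ~withhold_affidavit); since O(~stand_down), deontic closure gives O(~withhold_affidavit).
However, premise 5 gives O(withhold_affidavit).
We now have both O(~withhold_affidavit) and O(withhold_affidavit) — withhold_affidavit is simultaneously obligatory and forbidden, violating the D-axiom.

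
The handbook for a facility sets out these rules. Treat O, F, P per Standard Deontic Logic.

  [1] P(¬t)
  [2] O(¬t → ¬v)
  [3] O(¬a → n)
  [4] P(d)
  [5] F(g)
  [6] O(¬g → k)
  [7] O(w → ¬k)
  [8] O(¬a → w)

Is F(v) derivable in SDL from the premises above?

Premise 2 is O(¬t → ¬v), but O(¬t) is not derivable from the premises (the permission P(¬t) asserts only ¬O(t), not O(¬t)), so it does not yield O(¬v).
No other premise forces O(¬v). An ideal world satisfying every premise can still have v true, so F(v) is not derivable.

No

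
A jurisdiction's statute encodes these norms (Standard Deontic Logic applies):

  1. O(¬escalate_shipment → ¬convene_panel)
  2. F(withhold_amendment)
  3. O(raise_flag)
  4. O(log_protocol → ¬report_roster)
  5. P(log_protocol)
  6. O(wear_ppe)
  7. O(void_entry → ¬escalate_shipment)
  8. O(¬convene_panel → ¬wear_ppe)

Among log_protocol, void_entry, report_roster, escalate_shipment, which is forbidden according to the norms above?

void_entry

Premise 6 states O(wear_ppe) outright.
Premise 8, O(¬convene_panel → ¬wear_ppe), contraposes to O(wear_ppe → convene_panel); with O(wear_ppe) we get O(convene_panel).
Premise 1 is O(¬escalate_shipment → ¬convene_panel); contrapositively O(convene_panel → escalate_shipment). Since O(convene_panel) holds, K gives O(escalate_shipment).
The contrapositive of premise 7 (O(void_entry → ¬escalate_shipment)) is O(escalate_shipment → ¬void_entry), and O(escalate_shipment) is already established, so O(¬void_entry).
So O(¬void_entry) holds, i.e. void_entry is forbidden. None of the other listed options is forbidden under the premises.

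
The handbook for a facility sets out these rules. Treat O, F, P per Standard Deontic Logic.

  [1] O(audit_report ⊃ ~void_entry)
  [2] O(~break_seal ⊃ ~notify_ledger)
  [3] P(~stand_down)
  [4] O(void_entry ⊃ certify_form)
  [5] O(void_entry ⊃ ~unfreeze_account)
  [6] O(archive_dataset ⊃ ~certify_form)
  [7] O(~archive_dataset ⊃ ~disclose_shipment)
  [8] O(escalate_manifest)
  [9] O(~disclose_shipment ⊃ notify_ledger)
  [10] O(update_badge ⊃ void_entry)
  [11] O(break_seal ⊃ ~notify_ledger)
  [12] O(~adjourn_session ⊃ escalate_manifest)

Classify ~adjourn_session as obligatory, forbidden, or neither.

Neither

Premise 12 is O(~adjourn_session ⊃ escalate_manifest); even if O(escalate_manifest) held, inferring O(~adjourn_session) would be affirming the consequent — invalid.
No premise or chain of K-axiom applications forces O(~adjourn_session), and none forces O(adjourn_session). So ~adjourn_session is neither obligatory nor forbidden under these norms.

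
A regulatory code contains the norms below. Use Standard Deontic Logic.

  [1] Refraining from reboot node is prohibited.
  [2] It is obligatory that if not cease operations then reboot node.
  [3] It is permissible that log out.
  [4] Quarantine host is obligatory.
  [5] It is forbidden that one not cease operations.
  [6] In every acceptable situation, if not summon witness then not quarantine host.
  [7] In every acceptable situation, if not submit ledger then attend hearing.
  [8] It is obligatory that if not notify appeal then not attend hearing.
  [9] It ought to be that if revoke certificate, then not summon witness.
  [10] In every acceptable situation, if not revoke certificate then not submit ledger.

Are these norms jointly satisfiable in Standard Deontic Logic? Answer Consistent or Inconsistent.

Consistent

Premise 2 is O(¬cease_operations → reboot_node); even if O(reboot_node) held, inferring O(¬cease_operations) would be affirming the consequent — invalid.
So O(¬cease_operations) is not derivable, and the apparent clash with O(cease_operations) does not arise.
A world satisfying every obligation exists (e.g. attend_hearing=true, cease_operations=true, log_out=false, notify_appeal=true, quarantine_host=true, reboot_node=true, revoke_certificate=false, submit_ledger=false, summon_witness=true); no atom is both obligatory and forbidden, so the set is consistent.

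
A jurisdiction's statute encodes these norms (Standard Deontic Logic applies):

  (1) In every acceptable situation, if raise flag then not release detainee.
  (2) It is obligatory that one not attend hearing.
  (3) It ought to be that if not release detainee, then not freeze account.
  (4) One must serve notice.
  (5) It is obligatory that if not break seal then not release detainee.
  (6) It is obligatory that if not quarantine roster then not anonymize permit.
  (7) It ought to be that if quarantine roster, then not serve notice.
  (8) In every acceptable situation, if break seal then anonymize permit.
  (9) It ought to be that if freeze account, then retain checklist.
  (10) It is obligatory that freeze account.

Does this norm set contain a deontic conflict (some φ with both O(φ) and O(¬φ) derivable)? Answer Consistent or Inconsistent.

Inconsistent

From premise 4 we have O(serve_notice).
Premise 7, O(quarantine_roster → ¬serve_notice), contraposes to O(serve_notice → ¬quarantine_roster); with O(serve_notice) we get O(¬quarantine_roster).
From O(¬quarantine_roster) and premise 6, O(¬quarantine_roster → ¬anonymize_permit), we obtain O(¬anonymize_permit).
Premise 8 is O(break_seal → anonymize_permit); contrapositively O(¬anonymize_permit → ¬break_seal). Since O(¬anonymize_permit) holds, K gives O(¬break_seal).
With premise 5, O(¬break_seal → ¬release_detainee), the K-axiom yields O(¬release_detainee).
With premise 3, O(¬release_detainee → ¬freeze_account), the K-axiom yields O(¬freeze_account).
But premise 10 directly asserts O(freeze_account).
We now have both O(¬freeze_account) and O(freeze_account) — freeze_account is simultaneously obligatory and forbidden, violating the D-axiom.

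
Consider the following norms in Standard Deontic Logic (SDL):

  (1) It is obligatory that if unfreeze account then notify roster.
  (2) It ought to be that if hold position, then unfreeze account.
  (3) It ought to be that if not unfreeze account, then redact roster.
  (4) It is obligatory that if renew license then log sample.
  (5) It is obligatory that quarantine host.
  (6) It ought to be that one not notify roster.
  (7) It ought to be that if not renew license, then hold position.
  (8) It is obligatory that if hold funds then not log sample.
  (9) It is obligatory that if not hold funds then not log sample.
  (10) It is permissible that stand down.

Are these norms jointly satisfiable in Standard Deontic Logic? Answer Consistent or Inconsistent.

Inconsistent

Premises 9 and 8 are O(¬hold_funds → ¬log_sample) and O(hold_funds → ¬log_sample); every ideal world satisfies ¬hold_funds or hold_funds, so in either case ¬log_sample holds — hence O(¬log_sample).
Premise 4, O(renew_license → log_sample), contraposes to O(¬log_sample → ¬renew_license); with O(¬log_sample) we get O(¬renew_license).
Applying K to premise 7 (O(¬renew_license → hold_position)) and O(¬renew_license) yields O(hold_position).
Premise 2 is O(hold_position → unfreeze_account); since O(hold_position), deontic closure gives O(unfreeze_account).
With premise 1, O(unfreeze_account → notify_roster), the K-axiom yields O(notify_roster).
Yet premise 6 states O(¬notify_roster).
We now have both O(notify_roster) and O(¬notify_roster) — notify_roster is simultaneously obligatory and forbidden, violating the D-axiom.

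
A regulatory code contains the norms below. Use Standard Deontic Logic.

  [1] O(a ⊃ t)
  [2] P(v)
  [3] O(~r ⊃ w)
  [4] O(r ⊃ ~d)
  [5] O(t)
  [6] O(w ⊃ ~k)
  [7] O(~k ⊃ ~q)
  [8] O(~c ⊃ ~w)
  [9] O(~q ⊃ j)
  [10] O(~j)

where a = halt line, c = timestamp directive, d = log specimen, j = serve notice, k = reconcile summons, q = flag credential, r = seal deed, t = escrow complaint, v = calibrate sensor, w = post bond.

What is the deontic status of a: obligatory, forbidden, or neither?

Neither

Premise 1 is O(a ⊃ t); even if O(t) held, inferring O(a) would be affirming the consequent — invalid.
No premise or chain of K-axiom applications forces O(a), and none forces O(~a). So a is neither obligatory nor forbidden under these norms.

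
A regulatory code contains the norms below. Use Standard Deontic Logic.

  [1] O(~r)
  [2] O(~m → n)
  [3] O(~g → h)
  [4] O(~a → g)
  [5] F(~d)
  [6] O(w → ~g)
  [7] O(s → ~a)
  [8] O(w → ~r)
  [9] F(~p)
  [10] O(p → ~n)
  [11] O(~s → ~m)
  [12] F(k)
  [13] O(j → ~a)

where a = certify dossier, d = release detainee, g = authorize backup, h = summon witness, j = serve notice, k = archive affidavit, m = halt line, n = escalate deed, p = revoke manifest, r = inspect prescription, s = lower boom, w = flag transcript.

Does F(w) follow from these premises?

Yes

Premise 9 is F(~p), i.e. O(p).
From O(p) and premise 10, O(p → ~n), we obtain O(~n).
Premise 2, O(~m → n), contraposes to O(~n → m); with O(~n) we get O(m).
Premise 11, O(~s → ~m), contraposes to O(m → s); with O(m) we get O(s).
With premise 7, O(s → ~a), the K-axiom yields O(~a).
Premise 4 is O(~a → g); since O(~a), deontic closure gives O(g).
Premise 6 is O(w → ~g); contrapositively O(g → ~w). Since O(g) holds, K gives O(~w).
Premises 1, 3, 5, 8, 12, 13 do not contribute to this derivation.
So O(~w) holds, i.e. F(w). The claim follows.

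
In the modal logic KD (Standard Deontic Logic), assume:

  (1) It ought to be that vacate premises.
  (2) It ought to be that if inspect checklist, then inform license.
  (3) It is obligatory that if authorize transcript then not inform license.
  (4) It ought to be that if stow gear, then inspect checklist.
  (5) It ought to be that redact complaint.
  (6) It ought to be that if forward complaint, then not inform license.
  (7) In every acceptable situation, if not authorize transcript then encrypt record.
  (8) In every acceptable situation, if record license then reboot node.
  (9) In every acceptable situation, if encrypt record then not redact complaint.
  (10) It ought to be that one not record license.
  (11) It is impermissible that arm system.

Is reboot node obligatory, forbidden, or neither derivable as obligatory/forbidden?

Neither

Premise 8 is O(record_license → reboot_node), but O(record_license) is not derivable from the premises, so it does not yield O(reboot_node).
No premise or chain of K-axiom applications forces O(reboot_node), and none forces O(¬reboot_node). So reboot_node is neither obligatory nor forbidden under these norms.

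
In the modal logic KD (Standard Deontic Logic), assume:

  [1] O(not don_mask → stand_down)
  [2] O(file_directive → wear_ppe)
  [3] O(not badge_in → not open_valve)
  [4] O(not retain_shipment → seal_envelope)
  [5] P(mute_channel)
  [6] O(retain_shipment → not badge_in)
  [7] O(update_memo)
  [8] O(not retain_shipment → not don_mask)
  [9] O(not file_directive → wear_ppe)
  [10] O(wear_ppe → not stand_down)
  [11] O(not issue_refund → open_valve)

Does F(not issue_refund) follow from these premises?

By case analysis on file_directive: premise 2 gives O(file_directive → wear_ppe) and premise 9 gives O(not file_directive → wear_ppe), so O(wear_ppe) either way.
With premise 10, O(wear_ppe → not stand_down), the K-axiom yields O(not stand_down).
Premise 1, O(not don_mask → stand_down), contraposes to O(not stand_down → don_mask); with O(not stand_down) we get O(don_mask).
Premise 8, O(not retain_shipment → not don_mask), contraposes to O(don_mask → retain_shipment); with O(don_mask) we get O(retain_shipment).
Premise 6 is O(retain_shipment → not badge_in); since O(retain_shipment), deontic closure gives O(not badge_in).
With premise 3, O(not badge_in → not open_valve), the K-axiom yields O(not open_valve).
The contrapositive of premise 11 (O(not issue_refund → open_valve)) is O(not open_valve → issue_refund), and O(not open_valve) is already established, so O(issue_refund).
Premises 4, 5, 7 do not contribute to this derivation.
So O(issue_refund) holds, i.e. F(not issue_refund). The claim follows.

Yes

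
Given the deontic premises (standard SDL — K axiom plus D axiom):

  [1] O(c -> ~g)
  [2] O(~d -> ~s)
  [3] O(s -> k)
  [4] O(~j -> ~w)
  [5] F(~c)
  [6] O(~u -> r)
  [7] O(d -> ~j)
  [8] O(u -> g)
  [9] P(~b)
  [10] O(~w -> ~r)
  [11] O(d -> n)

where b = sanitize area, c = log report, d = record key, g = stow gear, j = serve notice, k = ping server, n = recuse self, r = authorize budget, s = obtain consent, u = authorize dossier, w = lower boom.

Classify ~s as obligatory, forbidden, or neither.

Obligatory

F(~c) at premise 5 means O(c).
Applying K to premise 1 (O(c -> ~g)) and O(c) yields O(~g).
Premise 8, O(u -> g), contraposes to O(~g -> ~u); with O(~g) we get O(~u).
With premise 6, O(~u -> r), the K-axiom yields O(r).
The contrapositive of premise 10 (O(~w -> ~r)) is O(r -> w), and O(r) is already established, so O(w).
Premise 4 is O(~j -> ~w); contrapositively O(w -> j). Since O(w) holds, K gives O(j).
Premise 7, O(d -> ~j), contraposes to O(j -> ~d); with O(j) we get O(~d).
Applying K to premise 2 (O(~d -> ~s)) and O(~d) yields O(~s).
Premises 3, 9, 11 do not contribute to this derivation.
Hence ~s is obligatory.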